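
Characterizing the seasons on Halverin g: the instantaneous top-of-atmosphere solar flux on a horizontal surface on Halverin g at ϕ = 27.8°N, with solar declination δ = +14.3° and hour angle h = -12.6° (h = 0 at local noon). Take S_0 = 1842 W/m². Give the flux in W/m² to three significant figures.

cos θ_z = sin ϕ sin δ + cos ϕ cos δ cos h = 0.115197 + 0.836529 = 0.951726.
Flux = S_0 · cos θ_z = 1842 × 0.951726 = 1753 W/m².

1.75e+03 W/m²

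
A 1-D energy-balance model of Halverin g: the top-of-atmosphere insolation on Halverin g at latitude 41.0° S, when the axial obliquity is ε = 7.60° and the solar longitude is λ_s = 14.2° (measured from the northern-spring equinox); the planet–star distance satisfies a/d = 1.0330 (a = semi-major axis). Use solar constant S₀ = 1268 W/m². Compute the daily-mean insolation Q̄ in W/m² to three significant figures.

Q̄ ≈ 311 W/m²

Solar declination: sin δ = sin ε · sin λ_s = sin 7.60° × sin 14.2° = 0.03244, so δ = +1.859°.
cos H₀ = −tan(-41.0°) tan(+1.859°) = 0.0282, H₀ = 1.5426 rad.
Bracket: H₀ sin φ sin δ + cos φ cos δ sin H₀ = 1.5426×-0.65606×0.03244 + 0.75471×0.99947×0.99960 = -0.032831 + 0.754008 = 0.721177.
Inverse-square distance factor (a/d)² = 1.0330² = 1.067089.
Q̄ = (S₀/π) × 1.067089 × [bracket] = (1268/π) × 1.067089 × 0.721177 = 310.6 W/m².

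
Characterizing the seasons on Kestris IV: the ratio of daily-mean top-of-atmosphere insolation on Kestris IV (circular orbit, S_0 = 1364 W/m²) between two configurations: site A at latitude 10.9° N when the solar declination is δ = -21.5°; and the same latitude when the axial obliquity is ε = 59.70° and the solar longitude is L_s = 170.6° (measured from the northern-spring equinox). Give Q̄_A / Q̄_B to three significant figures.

— Configuration A (ϕ=+10.9°):
cos h₀ = −tan(+10.9°) tan(-21.500°) = 0.0759, h₀ = 1.4949 rad.
Bracket: h₀ sin ϕ sin δ + cos ϕ cos δ sin h₀ = 1.4949×0.18910×-0.36650 + 0.98196×0.93042×0.99712 = -0.103604 + 0.911004 = 0.807400.
Q̄ = (S_0/π) × [bracket] = (1364/π) × 0.807400 = 350.55 W/m².
— Configuration B (ϕ=+10.9°):
Solar declination: sin δ = sin ε · sin L_s = sin 59.70° × sin 170.6° = 0.14101, so δ = +8.107°.
cos h₀ = −tan(+10.9°) tan(+8.107°) = -0.0274, h₀ = 1.5982 rad.
Bracket: h₀ sin ϕ sin δ + cos ϕ cos δ sin h₀ = 1.5982×0.18910×0.14101 + 0.98196×0.99001×0.99962 = 0.042616 + 0.971781 = 1.014397.
Q̄ = (S_0/π) × [bracket] = (1364/π) × 1.014397 = 440.43 W/m².
Ratio Q̄_A / Q̄_B = 350.55 / 440.43 = 0.7959.

Q̄_A / Q̄_B ≈ 0.796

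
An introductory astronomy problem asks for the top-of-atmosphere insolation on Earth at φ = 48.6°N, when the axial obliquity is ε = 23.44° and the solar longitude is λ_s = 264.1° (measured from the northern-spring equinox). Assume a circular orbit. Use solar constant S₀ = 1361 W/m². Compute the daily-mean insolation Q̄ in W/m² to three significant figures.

Solar declination: sin δ = sin ε · sin λ_s = sin 23.44° × sin 264.1° = -0.39568, so δ = -23.308°.
cos H₀ = −tan(+48.6°) tan(-23.308°) = 0.4887, H₀ = 1.0602 rad.
Bracket: H₀ sin φ sin δ + cos φ cos δ sin H₀ = 1.0602×0.75011×-0.39568 + 0.66131×0.91839×0.87245 = -0.314671 + 0.529874 = 0.215203.
Q̄ = (S₀/π) × [bracket] = (1361/π) × 0.215203 = 93.23 W/m².

Q̄ ≈ 93.2 W/m²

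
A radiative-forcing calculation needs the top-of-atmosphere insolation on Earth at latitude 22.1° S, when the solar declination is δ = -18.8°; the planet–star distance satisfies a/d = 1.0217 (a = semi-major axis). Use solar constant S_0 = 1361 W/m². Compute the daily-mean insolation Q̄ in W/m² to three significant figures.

cos h₀ = −tan(-22.1°) tan(-18.800°) = -0.1382, h₀ = 1.7095 rad.
Bracket: h₀ sin ϕ sin δ + cos ϕ cos δ sin h₀ = 1.7095×-0.37622×-0.32227 + 0.92653×0.94665×0.99040 = 0.207267 + 0.868679 = 1.075946.
Inverse-square distance factor (a/d)² = 1.0217² = 1.043871.
Q̄ = (S_0/π) × 1.043871 × [bracket] = (1361/π) × 1.043871 × 1.075946 = 486.6 W/m².

Q̄ ≈ 487 W/m²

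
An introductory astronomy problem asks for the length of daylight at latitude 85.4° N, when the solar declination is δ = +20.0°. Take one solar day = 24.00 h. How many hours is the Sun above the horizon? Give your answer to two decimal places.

24.00 h

Sunrise equation: cos H₀ = −tan φ · tan δ = -4.5237 ≤ −1, so the Sun never sets (polar day) and H₀ = π.
Daylight = 2H₀/(2π) × 24.00 h = (3.1416/π) × 24.00 = 24.00 h.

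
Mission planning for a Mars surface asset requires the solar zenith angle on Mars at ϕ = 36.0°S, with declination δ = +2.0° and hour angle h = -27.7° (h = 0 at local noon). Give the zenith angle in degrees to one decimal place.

cos θ_z = sin ϕ sin δ + cos ϕ cos δ cos h = -0.020513 + 0.715862 = 0.695349.
θ_z = arccos(0.695349) = 45.9°.

θ_z = 45.9°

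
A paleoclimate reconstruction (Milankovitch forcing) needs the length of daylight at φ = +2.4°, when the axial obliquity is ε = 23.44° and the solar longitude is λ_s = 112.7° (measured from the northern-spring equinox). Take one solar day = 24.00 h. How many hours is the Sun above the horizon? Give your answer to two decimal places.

Solar declination: sin δ = sin ε · sin λ_s = sin 23.44° × sin 112.7° = 0.36698, so δ = +21.529°.
cos H₀ = −tan φ · tan δ = −tan(+2.4°) × tan(+21.529°) = -0.0165, so H₀ = 1.5873 rad = 90.95°.
Daylight = 2H₀/(2π) × 24.00 h = (1.5873/π) × 24.00 = 12.13 h.

12.13 h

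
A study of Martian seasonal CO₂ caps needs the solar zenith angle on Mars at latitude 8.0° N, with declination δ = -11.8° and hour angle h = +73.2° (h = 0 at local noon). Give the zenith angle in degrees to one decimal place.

cos θ_z = sin ϕ sin δ + cos ϕ cos δ cos h = -0.028460 + 0.280170 = 0.251710.
θ_z = arccos(0.251710) = 75.4°.

θ_z = 75.4°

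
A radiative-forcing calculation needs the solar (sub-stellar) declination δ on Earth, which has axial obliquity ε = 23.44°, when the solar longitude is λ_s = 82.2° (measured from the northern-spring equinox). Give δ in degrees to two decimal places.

sin δ = sin ε · sin λ_s = sin 23.44° × sin 82.2° = 0.394108.
δ = arcsin(0.394108) = +23.21°.

δ = +23.21°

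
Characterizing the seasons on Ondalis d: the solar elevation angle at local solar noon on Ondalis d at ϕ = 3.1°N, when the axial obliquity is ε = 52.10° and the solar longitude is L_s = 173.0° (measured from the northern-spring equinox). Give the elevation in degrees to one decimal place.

87.6°

Solar declination: sin δ = sin ε · sin L_s = sin 52.10° × sin 173.0° = 0.09617, so δ = +5.518°.
At local noon the hour angle is zero, so the zenith angle equals |ϕ − δ| = |+3.1° − (+5.518°)| = 2.418°.
Elevation = 90° − 2.418° = 87.6°.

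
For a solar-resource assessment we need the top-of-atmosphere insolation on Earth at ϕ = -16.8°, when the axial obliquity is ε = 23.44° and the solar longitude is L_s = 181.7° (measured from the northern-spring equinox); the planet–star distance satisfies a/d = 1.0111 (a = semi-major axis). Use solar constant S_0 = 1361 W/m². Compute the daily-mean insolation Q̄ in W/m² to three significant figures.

Q̄ ≈ 426 W/m²

Solar declination: sin δ = sin ε · sin L_s = sin 23.44° × sin 181.7° = -0.01180, so δ = -0.676°.
cos h₀ = −tan(-16.8°) tan(-0.676°) = -0.0036, h₀ = 1.5744 rad.
Bracket: h₀ sin ϕ sin δ + cos ϕ cos δ sin h₀ = 1.5744×-0.28903×-0.01180 + 0.95732×0.99993×0.99999 = 0.005370 + 0.957243 = 0.962613.
Inverse-square distance factor (a/d)² = 1.0111² = 1.022323.
Q̄ = (S_0/π) × 1.022323 × [bracket] = (1361/π) × 1.022323 × 0.962613 = 426.3 W/m².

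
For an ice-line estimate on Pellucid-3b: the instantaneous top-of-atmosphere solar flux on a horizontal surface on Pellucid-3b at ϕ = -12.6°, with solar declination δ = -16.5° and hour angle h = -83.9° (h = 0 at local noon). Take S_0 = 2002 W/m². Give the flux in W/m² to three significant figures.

cos θ_z = sin ϕ sin δ + cos ϕ cos δ cos h = 0.061956 + 0.099434 = 0.161390.
Flux = S_0 · cos θ_z = 2002 × 0.161390 = 323.1 W/m².

323 W/m²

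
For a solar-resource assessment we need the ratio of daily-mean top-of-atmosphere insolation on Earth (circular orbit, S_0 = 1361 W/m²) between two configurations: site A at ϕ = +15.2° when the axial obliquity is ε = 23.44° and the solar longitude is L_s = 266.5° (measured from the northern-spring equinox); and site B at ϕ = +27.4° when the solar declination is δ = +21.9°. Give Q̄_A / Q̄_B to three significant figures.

— Configuration A (ϕ=+15.2°):
Solar declination: sin δ = sin ε · sin L_s = sin 23.44° × sin 266.5° = -0.39705, so δ = -23.394°.
cos h₀ = −tan(+15.2°) tan(-23.394°) = 0.1175, h₀ = 1.4530 rad.
Bracket: h₀ sin ϕ sin δ + cos ϕ cos δ sin h₀ = 1.4530×0.26219×-0.39705 + 0.96502×0.91780×0.99307 = -0.151261 + 0.879557 = 0.728296.
Q̄ = (S_0/π) × [bracket] = (1361/π) × 0.728296 = 315.51 W/m².
— Configuration B (ϕ=+27.4°):
cos h₀ = −tan(+27.4°) tan(+21.900°) = -0.2084, h₀ = 1.7807 rad.
Bracket: h₀ sin ϕ sin δ + cos ϕ cos δ sin h₀ = 1.7807×0.46020×0.37299 + 0.88782×0.92784×0.97805 = 0.305657 + 0.805673 = 1.111330.
Q̄ = (S_0/π) × [bracket] = (1361/π) × 1.111330 = 481.45 W/m².
Ratio Q̄_A / Q̄_B = 315.51 / 481.45 = 0.6553.

Q̄_A / Q̄_B ≈ 0.655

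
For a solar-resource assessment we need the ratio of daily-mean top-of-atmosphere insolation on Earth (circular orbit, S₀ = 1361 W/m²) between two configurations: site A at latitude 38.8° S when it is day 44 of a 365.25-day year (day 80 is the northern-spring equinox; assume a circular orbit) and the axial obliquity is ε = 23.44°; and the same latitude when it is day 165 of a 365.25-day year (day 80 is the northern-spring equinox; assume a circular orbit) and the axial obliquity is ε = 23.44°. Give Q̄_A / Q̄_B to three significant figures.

Q̄_A / Q̄_B ≈ 2.70

— Configuration A (φ=-38.8°):
Solar longitude: λ_s = 360° × (44 − 80)/365.25 = -35.483°, i.e. -35.483° + 360° = 324.517°.
sin δ = sin 23.44° × sin 324.517° = -0.23090, so δ = -13.350°.
cos H₀ = −tan(-38.8°) tan(-13.350°) = -0.1908, H₀ = 1.7628 rad.
Bracket: H₀ sin φ sin δ + cos φ cos δ sin H₀ = 1.7628×-0.62660×-0.23090 + 0.77934×0.97298×0.98163 = 0.255045 + 0.744353 = 0.999398.
Q̄ = (S₀/π) × [bracket] = (1361/π) × 0.999398 = 432.96 W/m².
— Configuration B (φ=-38.8°):
Solar longitude: λ_s = 360° × (165 − 80)/365.25 = 83.778°.
sin δ = sin 23.44° × sin 83.778° = 0.39545, so δ = +23.294°.
cos H₀ = −tan(-38.8°) tan(+23.294°) = 0.3462, H₀ = 1.2173 rad.
Bracket: H₀ sin φ sin δ + cos φ cos δ sin H₀ = 1.2173×-0.62660×0.39545 + 0.77934×0.91849×0.93817 = -0.301634 + 0.671557 = 0.369923.
Q̄ = (S₀/π) × [bracket] = (1361/π) × 0.369923 = 160.26 W/m².
Ratio Q̄_A / Q̄_B = 432.96 / 160.26 = 2.702.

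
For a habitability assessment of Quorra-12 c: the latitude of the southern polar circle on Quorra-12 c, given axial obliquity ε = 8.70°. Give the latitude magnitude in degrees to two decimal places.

81.30°

The polar circle is the lowest latitude that experiences at least one full rotation of continuous darkness at the northern-summer solstice; it lies at |φ| = 90° − ε = 90° − 8.70° = 81.30°.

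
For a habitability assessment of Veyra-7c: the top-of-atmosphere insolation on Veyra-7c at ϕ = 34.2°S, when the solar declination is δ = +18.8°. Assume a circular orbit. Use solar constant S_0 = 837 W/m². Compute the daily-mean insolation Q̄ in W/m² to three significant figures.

Q̄ ≈ 138 W/m²

cos h₀ = −tan(-34.2°) tan(+18.800°) = 0.2314, h₀ = 1.3373 rad.
Bracket: h₀ sin ϕ sin δ + cos ϕ cos δ sin h₀ = 1.3373×-0.56208×0.32227 + 0.82708×0.94665×0.97287 = -0.242241 + 0.761714 = 0.519473.
Q̄ = (S_0/π) × [bracket] = (837/π) × 0.519473 = 138.4 W/m².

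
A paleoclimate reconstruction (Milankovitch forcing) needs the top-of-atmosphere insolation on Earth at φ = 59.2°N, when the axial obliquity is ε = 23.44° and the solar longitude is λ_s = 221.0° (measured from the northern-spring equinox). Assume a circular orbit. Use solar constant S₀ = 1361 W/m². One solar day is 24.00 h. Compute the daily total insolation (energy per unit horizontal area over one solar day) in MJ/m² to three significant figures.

7.26 MJ/m²

Solar declination: sin δ = sin ε · sin λ_s = sin 23.44° × sin 221.0° = -0.26097, so δ = -15.128°.
cos H₀ = −tan(+59.2°) tan(-15.128°) = 0.4535, H₀ = 1.1001 rad.
Bracket: H₀ sin φ sin δ + cos φ cos δ sin H₀ = 1.1001×0.85896×-0.26097 + 0.51204×0.96535×0.89126 = -0.246601 + 0.440548 = 0.193947.
Q̄ = (S₀/π) × [bracket] = (1361/π) × 0.193947 = 84.022 W/m².
Daily total = Q̄ × 24.00 h × 3600 s/h = 84.022 × 24.00 × 3600 / 10⁶ = 7.260 MJ/m².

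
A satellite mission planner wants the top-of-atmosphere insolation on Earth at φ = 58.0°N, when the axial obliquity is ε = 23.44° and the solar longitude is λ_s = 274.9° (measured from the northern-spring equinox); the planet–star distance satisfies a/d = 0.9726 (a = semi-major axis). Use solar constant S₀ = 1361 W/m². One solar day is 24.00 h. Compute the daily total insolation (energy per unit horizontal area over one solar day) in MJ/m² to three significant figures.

Solar declination: sin δ = sin ε · sin λ_s = sin 23.44° × sin 274.9° = -0.39633, so δ = -23.349°.
cos H₀ = −tan(+58.0°) tan(-23.349°) = 0.6908, H₀ = 0.8081 rad.
Bracket: H₀ sin φ sin δ + cos φ cos δ sin H₀ = 0.8081×0.84805×-0.39633 + 0.52992×0.91811×0.72300 = -0.271609 + 0.351757 = 0.080148.
Inverse-square distance factor (a/d)² = 0.9726² = 0.945951.
Q̄ = (S₀/π) × 0.945951 × [bracket] = (1361/π) × 0.945951 × 0.080148 = 32.845 W/m².
Daily total = Q̄ × 24.00 h × 3600 s/h = 32.845 × 24.00 × 3600 / 10⁶ = 2.838 MJ/m².

2.84 MJ/m²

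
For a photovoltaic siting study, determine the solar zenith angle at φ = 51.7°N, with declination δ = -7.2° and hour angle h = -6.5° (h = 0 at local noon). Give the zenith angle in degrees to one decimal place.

cos θ_z = sin φ sin δ + cos φ cos δ cos h = -0.098359 + 0.610939 = 0.512580.
θ_z = arccos(0.512580) = 59.2°.

θ_z = 59.2°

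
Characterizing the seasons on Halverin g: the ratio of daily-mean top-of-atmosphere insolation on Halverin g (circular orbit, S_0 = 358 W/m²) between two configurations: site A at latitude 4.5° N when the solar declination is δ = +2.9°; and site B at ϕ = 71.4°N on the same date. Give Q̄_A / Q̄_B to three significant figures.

— Configuration A (ϕ=+4.5°):
cos h₀ = −tan(+4.5°) tan(+2.900°) = -0.0040, h₀ = 1.5748 rad.
Bracket: h₀ sin ϕ sin δ + cos ϕ cos δ sin h₀ = 1.5748×0.07846×0.05059 + 0.99692×0.99872×0.99999 = 0.006251 + 0.995634 = 1.001885.
Q̄ = (S_0/π) × [bracket] = (358/π) × 1.001885 = 114.17 W/m².
— Configuration B (ϕ=+71.4°):
cos h₀ = −tan(+71.4°) tan(+2.900°) = -0.1505, h₀ = 1.7219 rad.
Bracket: h₀ sin ϕ sin δ + cos ϕ cos δ sin h₀ = 1.7219×0.94777×0.05059 + 0.31896×0.99872×0.98861 = 0.082561 + 0.314923 = 0.397484.
Q̄ = (S_0/π) × [bracket] = (358/π) × 0.397484 = 45.295 W/m².
Ratio Q̄_A / Q̄_B = 114.17 / 45.295 = 2.521.

Q̄_A / Q̄_B ≈ 2.52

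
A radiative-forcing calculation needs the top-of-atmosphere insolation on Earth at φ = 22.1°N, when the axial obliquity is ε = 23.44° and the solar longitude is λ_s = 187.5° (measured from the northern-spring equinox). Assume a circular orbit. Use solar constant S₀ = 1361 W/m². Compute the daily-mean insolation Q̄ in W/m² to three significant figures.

Q̄ ≈ 388 W/m²

Solar declination: sin δ = sin ε · sin λ_s = sin 23.44° × sin 187.5° = -0.05192, so δ = -2.976°.
cos H₀ = −tan(+22.1°) tan(-2.976°) = 0.0211, H₀ = 1.5497 rad.
Bracket: H₀ sin φ sin δ + cos φ cos δ sin H₀ = 1.5497×0.37622×-0.05192 + 0.92653×0.99865×0.99978 = -0.030271 + 0.925076 = 0.894805.
Q̄ = (S₀/π) × [bracket] = (1361/π) × 0.894805 = 387.6 W/m².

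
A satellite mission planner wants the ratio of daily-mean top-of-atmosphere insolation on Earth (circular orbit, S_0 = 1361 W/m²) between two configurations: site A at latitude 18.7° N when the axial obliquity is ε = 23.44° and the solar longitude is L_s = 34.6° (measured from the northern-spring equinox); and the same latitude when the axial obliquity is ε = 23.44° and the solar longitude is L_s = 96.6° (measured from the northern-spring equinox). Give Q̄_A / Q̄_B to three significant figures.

Q̄_A / Q̄_B ≈ 0.964

— Configuration A (ϕ=+18.7°):
Solar declination: sin δ = sin ε · sin L_s = sin 23.44° × sin 34.6° = 0.22588, so δ = +13.055°.
cos h₀ = −tan(+18.7°) tan(+13.055°) = -0.0785, h₀ = 1.6494 rad.
Bracket: h₀ sin ϕ sin δ + cos ϕ cos δ sin h₀ = 1.6494×0.32061×0.22588 + 0.94721×0.97415×0.99692 = 0.119449 + 0.919883 = 1.039332.
Q̄ = (S_0/π) × [bracket] = (1361/π) × 1.039332 = 450.26 W/m².
— Configuration B (ϕ=+18.7°):
Solar declination: sin δ = sin ε · sin L_s = sin 23.44° × sin 96.6° = 0.39515, so δ = +23.275°.
cos h₀ = −tan(+18.7°) tan(+23.275°) = -0.1456, h₀ = 1.7169 rad.
Bracket: h₀ sin ϕ sin δ + cos ϕ cos δ sin h₀ = 1.7169×0.32061×0.39515 + 0.94721×0.91862×0.98934 = 0.217512 + 0.860851 = 1.078363.
Q̄ = (S_0/π) × [bracket] = (1361/π) × 1.078363 = 467.17 W/m².
Ratio Q̄_A / Q̄_B = 450.26 / 467.17 = 0.9638.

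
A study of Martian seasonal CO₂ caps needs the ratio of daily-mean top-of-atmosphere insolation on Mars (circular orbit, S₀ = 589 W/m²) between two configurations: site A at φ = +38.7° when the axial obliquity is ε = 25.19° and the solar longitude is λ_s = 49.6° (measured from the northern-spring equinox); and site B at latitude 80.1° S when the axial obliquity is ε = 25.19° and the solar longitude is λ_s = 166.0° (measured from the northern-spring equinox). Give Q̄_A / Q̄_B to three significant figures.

Q̄_A / Q̄_B ≈ 25.4

— Configuration A (φ=+38.7°):
Solar declination: sin δ = sin ε · sin λ_s = sin 25.19° × sin 49.6° = 0.32413, so δ = +18.913°.
cos H₀ = −tan(+38.7°) tan(+18.913°) = -0.2745, H₀ = 1.8489 rad.
Bracket: H₀ sin φ sin δ + cos φ cos δ sin H₀ = 1.8489×0.62524×0.32413 + 0.78043×0.94601×0.96159 = 0.374696 + 0.709937 = 1.084633.
Q̄ = (S₀/π) × [bracket] = (589/π) × 1.084633 = 203.35 W/m².
— Configuration B (φ=-80.1°):
Solar declination: sin δ = sin ε · sin λ_s = sin 25.19° × sin 166.0° = 0.10297, so δ = +5.910°.
cos H₀ = −tan(-80.1°) tan(+5.910°) = 0.5931, H₀ = 0.9359 rad.
Bracket: H₀ sin φ sin δ + cos φ cos δ sin H₀ = 0.9359×-0.98511×0.10297 + 0.17193×0.99468×0.80511 = -0.094935 + 0.137686 = 0.042751.
Q̄ = (S₀/π) × [bracket] = (589/π) × 0.042751 = 8.0152 W/m².
Ratio Q̄_A / Q̄_B = 203.35 / 8.0152 = 25.37.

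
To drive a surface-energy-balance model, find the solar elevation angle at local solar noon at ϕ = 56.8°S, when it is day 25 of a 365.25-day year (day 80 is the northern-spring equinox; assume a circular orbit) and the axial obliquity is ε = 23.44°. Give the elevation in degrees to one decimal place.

52.0°

Solar longitude: L_s = 360° × (25 − 80)/365.25 = -54.209°, i.e. -54.209° + 360° = 305.791°.
sin δ = sin 23.44° × sin 305.791° = -0.32267, so δ = -18.824°.
At local noon the hour angle is zero, so the zenith angle equals |ϕ − δ| = |-56.8° − (-18.824°)| = 37.976°.
Elevation = 90° − 37.976° = 52.0°.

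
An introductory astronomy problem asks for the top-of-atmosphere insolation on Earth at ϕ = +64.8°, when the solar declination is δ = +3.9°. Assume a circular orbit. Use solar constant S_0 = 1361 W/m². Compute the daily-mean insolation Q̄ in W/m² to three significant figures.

Q̄ ≈ 228 W/m²

cos h₀ = −tan(+64.8°) tan(+3.900°) = -0.1449, h₀ = 1.7162 rad.
Bracket: h₀ sin ϕ sin δ + cos ϕ cos δ sin h₀ = 1.7162×0.90483×0.06802 + 0.42578×0.99768×0.98945 = 0.105626 + 0.420311 = 0.525937.
Q̄ = (S_0/π) × [bracket] = (1361/π) × 0.525937 = 227.8 W/m².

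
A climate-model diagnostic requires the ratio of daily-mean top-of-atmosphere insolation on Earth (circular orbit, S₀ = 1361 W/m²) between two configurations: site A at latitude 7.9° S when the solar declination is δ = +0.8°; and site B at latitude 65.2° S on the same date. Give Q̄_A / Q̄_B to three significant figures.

Q̄_A / Q̄_B ≈ 2.47

— Configuration A (φ=-7.9°):
cos H₀ = −tan(-7.9°) tan(+0.800°) = 0.0019, H₀ = 1.5689 rad.
Bracket: H₀ sin φ sin δ + cos φ cos δ sin H₀ = 1.5689×-0.13744×0.01396 + 0.99051×0.99990×1.00000 = -0.003010 + 0.990411 = 0.987401.
Q̄ = (S₀/π) × [bracket] = (1361/π) × 0.987401 = 427.76 W/m².
— Configuration B (φ=-65.2°):
cos H₀ = −tan(-65.2°) tan(+0.800°) = 0.0302, H₀ = 1.5406 rad.
Bracket: H₀ sin φ sin δ + cos φ cos δ sin H₀ = 1.5406×-0.90778×0.01396 + 0.41945×0.99990×0.99954 = -0.019523 + 0.419215 = 0.399692.
Q̄ = (S₀/π) × [bracket] = (1361/π) × 0.399692 = 173.15 W/m².
Ratio Q̄_A / Q̄_B = 427.76 / 173.15 = 2.470.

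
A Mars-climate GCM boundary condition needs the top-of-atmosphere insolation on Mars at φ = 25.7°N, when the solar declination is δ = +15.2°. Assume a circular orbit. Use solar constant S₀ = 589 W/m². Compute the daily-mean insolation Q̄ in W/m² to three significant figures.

Q̄ ≈ 198 W/m²

cos H₀ = −tan(+25.7°) tan(+15.200°) = -0.1308, H₀ = 1.7019 rad.
Bracket: H₀ sin φ sin δ + cos φ cos δ sin H₀ = 1.7019×0.43366×0.26219 + 0.90108×0.96502×0.99141 = 0.193508 + 0.862091 = 1.055599.
Q̄ = (S₀/π) × [bracket] = (589/π) × 1.055599 = 197.9 W/m².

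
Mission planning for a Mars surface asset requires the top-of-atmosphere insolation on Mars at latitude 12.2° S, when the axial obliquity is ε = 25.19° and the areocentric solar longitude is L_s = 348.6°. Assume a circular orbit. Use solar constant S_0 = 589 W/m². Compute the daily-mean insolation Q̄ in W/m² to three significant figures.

sin δ = sin 25.19° × sin 348.6° = -0.08413, so δ = -4.826°.
cos h₀ = −tan(-12.2°) tan(-4.826°) = -0.0183, h₀ = 1.5891 rad.
Bracket: h₀ sin ϕ sin δ + cos ϕ cos δ sin h₀ = 1.5891×-0.21132×-0.08413 + 0.97742×0.99646×0.99983 = 0.028252 + 0.973794 = 1.002046.
Q̄ = (S_0/π) × [bracket] = (589/π) × 1.002046 = 187.9 W/m².

Q̄ ≈ 188 W/m²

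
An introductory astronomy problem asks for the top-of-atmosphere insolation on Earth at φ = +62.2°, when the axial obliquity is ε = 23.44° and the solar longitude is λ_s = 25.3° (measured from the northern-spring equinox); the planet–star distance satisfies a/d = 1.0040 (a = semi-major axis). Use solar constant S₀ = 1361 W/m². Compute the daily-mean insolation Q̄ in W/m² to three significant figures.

Q̄ ≈ 315 W/m²

Solar declination: sin δ = sin ε · sin λ_s = sin 23.44° × sin 25.3° = 0.17000, so δ = +9.788°.
cos H₀ = −tan(+62.2°) tan(+9.788°) = -0.3272, H₀ = 1.9041 rad.
Bracket: H₀ sin φ sin δ + cos φ cos δ sin H₀ = 1.9041×0.88458×0.17000 + 0.46639×0.98544×0.94496 = 0.286336 + 0.434303 = 0.720639.
Inverse-square distance factor (a/d)² = 1.0040² = 1.008016.
Q̄ = (S₀/π) × 1.008016 × [bracket] = (1361/π) × 1.008016 × 0.720639 = 314.7 W/m².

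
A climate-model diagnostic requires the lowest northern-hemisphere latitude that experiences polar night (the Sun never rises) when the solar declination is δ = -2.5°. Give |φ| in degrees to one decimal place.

Polar night requires cos H₀ = −tan φ tan δ ≥ 1, i.e. tan φ tan δ ≤ −1.
The boundary is |tan φ| · |tan δ| = 1, so |φ| = 90° − |δ| = 90° − 2.5° = 87.5° in the northern hemisphere.

|φ| = 87.5°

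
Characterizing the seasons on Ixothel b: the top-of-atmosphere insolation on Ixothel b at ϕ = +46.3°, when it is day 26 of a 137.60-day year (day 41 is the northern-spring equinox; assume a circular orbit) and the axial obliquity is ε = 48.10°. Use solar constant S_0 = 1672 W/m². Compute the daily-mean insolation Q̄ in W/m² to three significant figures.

Solar longitude: L_s = 360° × (26 − 41)/137.60 = -39.244°, i.e. -39.244° + 360° = 320.756°.
sin δ = sin 48.10° × sin 320.756° = -0.47087, so δ = -28.091°.
cos h₀ = −tan(+46.3°) tan(-28.091°) = 0.5585, h₀ = 0.9782 rad.
Bracket: h₀ sin ϕ sin δ + cos ϕ cos δ sin h₀ = 0.9782×0.72297×-0.47087 + 0.69088×0.88220×0.82948 = -0.333004 + 0.505563 = 0.172559.
Q̄ = (S_0/π) × [bracket] = (1672/π) × 0.172559 = 91.84 W/m².

Q̄ ≈ 91.8 W/m²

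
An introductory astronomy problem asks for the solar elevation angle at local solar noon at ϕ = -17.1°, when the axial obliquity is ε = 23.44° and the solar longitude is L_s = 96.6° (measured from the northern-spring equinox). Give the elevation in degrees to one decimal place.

49.6°

Solar declination: sin δ = sin ε · sin L_s = sin 23.44° × sin 96.6° = 0.39515, so δ = +23.275°.
At local noon the hour angle is zero, so the zenith angle equals |ϕ − δ| = |-17.1° − (+23.275°)| = 40.375°.
Elevation = 90° − 40.375° = 49.6°.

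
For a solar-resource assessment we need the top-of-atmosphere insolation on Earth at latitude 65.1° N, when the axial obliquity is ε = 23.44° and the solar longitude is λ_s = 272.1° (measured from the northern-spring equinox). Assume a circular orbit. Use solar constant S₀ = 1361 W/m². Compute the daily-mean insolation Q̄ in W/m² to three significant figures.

Solar declination: sin δ = sin ε · sin λ_s = sin 23.44° × sin 272.1° = -0.39752, so δ = -23.423°.
cos H₀ = −tan(+65.1°) tan(-23.423°) = 0.9333, H₀ = 0.3673 rad.
Bracket: H₀ sin φ sin δ + cos φ cos δ sin H₀ = 0.3673×0.90704×-0.39752 + 0.42104×0.91759×0.35911 = -0.132436 + 0.138739 = 0.006303.
Q̄ = (S₀/π) × [bracket] = (1361/π) × 0.006303 = 2.731 W/m².

Q̄ ≈ 2.73 W/m²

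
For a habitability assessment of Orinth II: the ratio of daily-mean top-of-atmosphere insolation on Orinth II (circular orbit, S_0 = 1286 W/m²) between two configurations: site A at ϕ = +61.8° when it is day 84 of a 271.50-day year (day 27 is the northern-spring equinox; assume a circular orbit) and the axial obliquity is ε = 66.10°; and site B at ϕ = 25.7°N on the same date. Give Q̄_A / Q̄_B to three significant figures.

Q̄_A / Q̄_B ≈ 2.02

— Configuration A (ϕ=+61.8°):
Solar longitude: L_s = 360° × (84 − 27)/271.50 = 75.580°.
sin δ = sin 66.10° × sin 75.580° = 0.88545, so δ = +62.307°.
cos h₀ = −tan(+61.8°) tan(+62.307°) = -3.5534 ≤ −1 ⇒ polar day, h₀ = π.
Bracket: h₀ sin ϕ sin δ + cos ϕ cos δ sin h₀ = 3.1416×0.88130×0.88545 + 0.47255×0.46473×0.00000 = 2.451538 + 0.000000 = 2.451538.
Q̄ = (S_0/π) × [bracket] = (1286/π) × 2.451538 = 1003.5 W/m².
— Configuration B (ϕ=+25.7°):
cos h₀ = −tan(+25.7°) tan(+62.307°) = -0.9170, h₀ = 2.7312 rad.
Bracket: h₀ sin ϕ sin δ + cos ϕ cos δ sin h₀ = 2.7312×0.43366×0.88545 + 0.90108×0.46473×0.39898 = 1.048738 + 0.167076 = 1.215814.
Q̄ = (S_0/π) × [bracket] = (1286/π) × 1.215814 = 497.69 W/m².
Ratio Q̄_A / Q̄_B = 1003.5 / 497.69 = 2.016.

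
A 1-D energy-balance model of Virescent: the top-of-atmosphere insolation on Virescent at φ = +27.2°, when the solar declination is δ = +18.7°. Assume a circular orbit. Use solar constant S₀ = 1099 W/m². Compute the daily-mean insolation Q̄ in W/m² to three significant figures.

Q̄ ≈ 380 W/m²

cos H₀ = −tan(+27.2°) tan(+18.700°) = -0.1740, H₀ = 1.7456 rad.
Bracket: H₀ sin φ sin δ + cos φ cos δ sin H₀ = 1.7456×0.45710×0.32061 + 0.88942×0.94721×0.98475 = 0.255819 + 0.829620 = 1.085439.
Q̄ = (S₀/π) × [bracket] = (1099/π) × 1.085439 = 379.7 W/m².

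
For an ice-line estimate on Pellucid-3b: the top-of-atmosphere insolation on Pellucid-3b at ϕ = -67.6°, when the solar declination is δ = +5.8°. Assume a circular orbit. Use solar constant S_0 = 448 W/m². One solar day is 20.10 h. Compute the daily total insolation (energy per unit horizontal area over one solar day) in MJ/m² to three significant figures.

cos h₀ = −tan(-67.6°) tan(+5.800°) = 0.2464, h₀ = 1.3218 rad.
Bracket: h₀ sin ϕ sin δ + cos ϕ cos δ sin h₀ = 1.3218×-0.92455×0.10106 + 0.38107×0.99488×0.96916 = -0.123502 + 0.367427 = 0.243925.
Q̄ = (S_0/π) × [bracket] = (448/π) × 0.243925 = 34.784 W/m².
Daily total = Q̄ × 20.10 h × 3600 s/h = 34.784 × 20.10 × 3600 / 10⁶ = 2.517 MJ/m².

2.52 MJ/m²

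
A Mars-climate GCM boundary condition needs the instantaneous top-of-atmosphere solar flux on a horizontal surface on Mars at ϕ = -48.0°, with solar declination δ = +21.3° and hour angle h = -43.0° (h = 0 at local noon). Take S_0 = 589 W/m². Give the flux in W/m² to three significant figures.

110 W/m²

cos θ_z = sin ϕ sin δ + cos ϕ cos δ cos h = -0.269948 + 0.455943 = 0.185995.
Flux = S_0 · cos θ_z = 589 × 0.185995 = 109.6 W/m².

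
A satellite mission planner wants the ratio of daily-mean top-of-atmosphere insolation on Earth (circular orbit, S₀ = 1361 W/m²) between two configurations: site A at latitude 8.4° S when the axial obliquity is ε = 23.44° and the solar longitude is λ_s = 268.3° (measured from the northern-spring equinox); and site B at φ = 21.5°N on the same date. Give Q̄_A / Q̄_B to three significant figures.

— Configuration A (φ=-8.4°):
Solar declination: sin δ = sin ε · sin λ_s = sin 23.44° × sin 268.3° = -0.39761, so δ = -23.429°.
cos H₀ = −tan(-8.4°) tan(-23.429°) = -0.0640, H₀ = 1.6348 rad.
Bracket: H₀ sin φ sin δ + cos φ cos δ sin H₀ = 1.6348×-0.14608×-0.39761 + 0.98927×0.91755×0.99795 = 0.094954 + 0.905844 = 1.000798.
Q̄ = (S₀/π) × [bracket] = (1361/π) × 1.000798 = 433.57 W/m².
— Configuration B (φ=+21.5°):
cos H₀ = −tan(+21.5°) tan(-23.429°) = 0.1707, H₀ = 1.3993 rad.
Bracket: H₀ sin φ sin δ + cos φ cos δ sin H₀ = 1.3993×0.36650×-0.39761 + 0.93042×0.91755×0.98532 = -0.203912 + 0.841174 = 0.637262.
Q̄ = (S₀/π) × [bracket] = (1361/π) × 0.637262 = 276.07 W/m².
Ratio Q̄_A / Q̄_B = 433.57 / 276.07 = 1.571.

Q̄_A / Q̄_B ≈ 1.57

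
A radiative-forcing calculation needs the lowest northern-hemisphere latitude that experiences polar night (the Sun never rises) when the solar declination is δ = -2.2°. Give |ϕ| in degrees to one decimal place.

Polar night requires cos h₀ = −tan ϕ tan δ ≥ 1, i.e. tan ϕ tan δ ≤ −1.
The boundary is |tan ϕ| · |tan δ| = 1, so |ϕ| = 90° − |δ| = 90° − 2.2° = 87.8° in the northern hemisphere.

|ϕ| = 87.8°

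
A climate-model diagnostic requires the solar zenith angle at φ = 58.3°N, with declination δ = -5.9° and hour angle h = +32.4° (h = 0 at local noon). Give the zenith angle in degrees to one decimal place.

θ_z = 69.3°

cos θ_z = sin φ sin δ + cos φ cos δ cos h = -0.087457 + 0.441320 = 0.353863.
θ_z = arccos(0.353863) = 69.3°.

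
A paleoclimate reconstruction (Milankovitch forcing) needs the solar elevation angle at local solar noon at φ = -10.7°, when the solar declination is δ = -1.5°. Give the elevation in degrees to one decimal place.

80.8°

At local noon the hour angle is zero, so the zenith angle equals |φ − δ| = |-10.7° − (-1.500°)| = 9.200°.
Elevation = 90° − 9.200° = 80.8°.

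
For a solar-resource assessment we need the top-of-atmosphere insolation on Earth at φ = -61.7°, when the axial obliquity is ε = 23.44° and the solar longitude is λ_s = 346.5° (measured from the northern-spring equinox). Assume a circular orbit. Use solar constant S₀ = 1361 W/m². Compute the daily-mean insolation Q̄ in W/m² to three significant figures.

Q̄ ≈ 263 W/m²

Solar declination: sin δ = sin ε · sin λ_s = sin 23.44° × sin 346.5° = -0.09286, so δ = -5.328°.
cos H₀ = −tan(-61.7°) tan(-5.328°) = -0.1732, H₀ = 1.7449 rad.
Bracket: H₀ sin φ sin δ + cos φ cos δ sin H₀ = 1.7449×-0.88048×-0.09286 + 0.47409×0.99568×0.98488 = 0.142665 + 0.464905 = 0.607570.
Q̄ = (S₀/π) × [bracket] = (1361/π) × 0.607570 = 263.2 W/m².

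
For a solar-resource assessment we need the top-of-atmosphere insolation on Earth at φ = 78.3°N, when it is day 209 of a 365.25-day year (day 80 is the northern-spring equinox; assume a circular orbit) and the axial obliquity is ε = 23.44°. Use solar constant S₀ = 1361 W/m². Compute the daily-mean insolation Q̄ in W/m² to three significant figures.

Solar longitude: λ_s = 360° × (209 − 80)/365.25 = 127.146°.
sin δ = sin 23.44° × sin 127.146° = 0.31708, so δ = +18.486°.
cos H₀ = −tan(+78.3°) tan(+18.486°) = -1.6144 ≤ −1 ⇒ polar day, H₀ = π.
Bracket: H₀ sin φ sin δ + cos φ cos δ sin H₀ = 3.1416×0.97922×0.31708 + 0.20279×0.94840×0.00000 = 0.975439 + 0.000000 = 0.975439.
Q̄ = (S₀/π) × [bracket] = (1361/π) × 0.975439 = 422.6 W/m².

Q̄ ≈ 423 W/m²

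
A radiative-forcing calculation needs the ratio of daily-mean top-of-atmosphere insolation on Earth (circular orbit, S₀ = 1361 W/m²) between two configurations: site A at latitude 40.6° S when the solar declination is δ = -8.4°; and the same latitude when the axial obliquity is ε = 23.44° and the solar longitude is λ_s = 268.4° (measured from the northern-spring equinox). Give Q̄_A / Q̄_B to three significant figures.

Q̄_A / Q̄_B ≈ 0.787

— Configuration A (φ=-40.6°):
cos H₀ = −tan(-40.6°) tan(-8.400°) = -0.1266, H₀ = 1.6977 rad.
Bracket: H₀ sin φ sin δ + cos φ cos δ sin H₀ = 1.6977×-0.65077×-0.14608 + 0.75927×0.98927×0.99196 = 0.161391 + 0.745084 = 0.906475.
Q̄ = (S₀/π) × [bracket] = (1361/π) × 0.906475 = 392.70 W/m².
— Configuration B (φ=-40.6°):
Solar declination: sin δ = sin ε · sin λ_s = sin 23.44° × sin 268.4° = -0.39763, so δ = -23.430°.
cos H₀ = −tan(-40.6°) tan(-23.430°) = -0.3714, H₀ = 1.9514 rad.
Bracket: H₀ sin φ sin δ + cos φ cos δ sin H₀ = 1.9514×-0.65077×-0.39763 + 0.75927×0.91754×0.92846 = 0.504955 + 0.646821 = 1.151776.
Q̄ = (S₀/π) × [bracket] = (1361/π) × 1.151776 = 498.97 W/m².
Ratio Q̄_A / Q̄_B = 392.70 / 498.97 = 0.7870.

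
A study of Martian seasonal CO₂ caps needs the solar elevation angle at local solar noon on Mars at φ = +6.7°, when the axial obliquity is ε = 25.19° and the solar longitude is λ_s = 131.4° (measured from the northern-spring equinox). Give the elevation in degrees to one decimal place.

Solar declination: sin δ = sin ε · sin λ_s = sin 25.19° × sin 131.4° = 0.31926, so δ = +18.618°.
At local noon the hour angle is zero, so the zenith angle equals |φ − δ| = |+6.7° − (+18.618°)| = 11.918°.
Elevation = 90° − 11.918° = 78.1°.

78.1°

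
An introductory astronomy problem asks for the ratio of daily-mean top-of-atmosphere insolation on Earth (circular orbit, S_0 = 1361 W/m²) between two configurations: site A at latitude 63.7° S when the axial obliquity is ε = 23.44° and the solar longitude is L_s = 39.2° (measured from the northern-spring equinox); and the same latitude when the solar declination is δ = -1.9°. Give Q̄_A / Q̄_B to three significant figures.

Q̄_A / Q̄_B ≈ 0.276

— Configuration A (ϕ=-63.7°):
Solar declination: sin δ = sin ε · sin L_s = sin 23.44° × sin 39.2° = 0.25141, so δ = +14.561°.
cos h₀ = −tan(-63.7°) tan(+14.561°) = 0.5256, h₀ = 1.0174 rad.
Bracket: h₀ sin ϕ sin δ + cos ϕ cos δ sin h₀ = 1.0174×-0.89649×0.25141 + 0.44307×0.96788×0.85074 = -0.229308 + 0.364830 = 0.135522.
Q̄ = (S_0/π) × [bracket] = (1361/π) × 0.135522 = 58.711 W/m².
— Configuration B (ϕ=-63.7°):
cos h₀ = −tan(-63.7°) tan(-1.900°) = -0.0671, h₀ = 1.6380 rad.
Bracket: h₀ sin ϕ sin δ + cos ϕ cos δ sin h₀ = 1.6380×-0.89649×-0.03316 + 0.44307×0.99945×0.99774 = 0.048694 + 0.441826 = 0.490520.
Q̄ = (S_0/π) × [bracket] = (1361/π) × 0.490520 = 212.50 W/m².
Ratio Q̄_A / Q̄_B = 58.711 / 212.50 = 0.2763.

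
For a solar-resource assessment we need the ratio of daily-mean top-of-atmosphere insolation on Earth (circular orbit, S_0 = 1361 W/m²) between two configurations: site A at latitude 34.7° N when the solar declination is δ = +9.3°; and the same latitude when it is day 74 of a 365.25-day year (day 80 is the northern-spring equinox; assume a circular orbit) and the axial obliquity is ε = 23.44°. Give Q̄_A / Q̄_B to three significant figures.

Q̄_A / Q̄_B ≈ 1.22

— Configuration A (ϕ=+34.7°):
cos h₀ = −tan(+34.7°) tan(+9.300°) = -0.1134, h₀ = 1.6844 rad.
Bracket: h₀ sin ϕ sin δ + cos ϕ cos δ sin h₀ = 1.6844×0.56928×0.16160 + 0.82214×0.98686×0.99355 = 0.154957 + 0.806104 = 0.961061.
Q̄ = (S_0/π) × [bracket] = (1361/π) × 0.961061 = 416.35 W/m².
— Configuration B (ϕ=+34.7°):
Solar longitude: L_s = 360° × (74 − 80)/365.25 = -5.914°, i.e. -5.914° + 360° = 354.086°.
sin δ = sin 23.44° × sin 354.086° = -0.04098, so δ = -2.349°.
cos h₀ = −tan(+34.7°) tan(-2.349°) = 0.0284, h₀ = 1.5424 rad.
Bracket: h₀ sin ϕ sin δ + cos ϕ cos δ sin h₀ = 1.5424×0.56928×-0.04098 + 0.82214×0.99916×0.99960 = -0.035983 + 0.821121 = 0.785138.
Q̄ = (S_0/π) × [bracket] = (1361/π) × 0.785138 = 340.14 W/m².
Ratio Q̄_A / Q̄_B = 416.35 / 340.14 = 1.224.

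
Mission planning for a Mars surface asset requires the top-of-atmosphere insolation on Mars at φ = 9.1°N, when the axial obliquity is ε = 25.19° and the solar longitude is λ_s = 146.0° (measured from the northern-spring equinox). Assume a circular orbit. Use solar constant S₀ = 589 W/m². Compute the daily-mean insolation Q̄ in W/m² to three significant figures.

Q̄ ≈ 191 W/m²

Solar declination: sin δ = sin ε · sin λ_s = sin 25.19° × sin 146.0° = 0.23800, so δ = +13.769°.
cos H₀ = −tan(+9.1°) tan(+13.769°) = -0.0393, H₀ = 1.6101 rad.
Bracket: H₀ sin φ sin δ + cos φ cos δ sin H₀ = 1.6101×0.15816×0.23800 + 0.98741×0.97126×0.99923 = 0.060608 + 0.958293 = 1.018901.
Q̄ = (S₀/π) × [bracket] = (589/π) × 1.018901 = 191.0 W/m².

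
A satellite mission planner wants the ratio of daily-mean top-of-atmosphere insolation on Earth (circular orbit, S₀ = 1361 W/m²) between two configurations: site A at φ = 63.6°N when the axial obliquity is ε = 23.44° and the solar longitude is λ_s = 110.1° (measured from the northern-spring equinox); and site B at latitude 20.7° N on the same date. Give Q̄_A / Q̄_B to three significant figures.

Q̄_A / Q̄_B ≈ 0.998

— Configuration A (φ=+63.6°):
Solar declination: sin δ = sin ε · sin λ_s = sin 23.44° × sin 110.1° = 0.37356, so δ = +21.935°.
cos H₀ = −tan(+63.6°) tan(+21.935°) = -0.8113, H₀ = 2.5171 rad.
Bracket: H₀ sin φ sin δ + cos φ cos δ sin H₀ = 2.5171×0.89571×0.37356 + 0.44464×0.92761×0.58468 = 0.842225 + 0.241153 = 1.083378.
Q̄ = (S₀/π) × [bracket] = (1361/π) × 1.083378 = 469.34 W/m².
— Configuration B (φ=+20.7°):
cos H₀ = −tan(+20.7°) tan(+21.935°) = -0.1522, H₀ = 1.7236 rad.
Bracket: H₀ sin φ sin δ + cos φ cos δ sin H₀ = 1.7236×0.35347×0.37356 + 0.93544×0.92761×0.98835 = 0.227588 + 0.857615 = 1.085203.
Q̄ = (S₀/π) × [bracket] = (1361/π) × 1.085203 = 470.13 W/m².
Ratio Q̄_A / Q̄_B = 469.34 / 470.13 = 0.9983.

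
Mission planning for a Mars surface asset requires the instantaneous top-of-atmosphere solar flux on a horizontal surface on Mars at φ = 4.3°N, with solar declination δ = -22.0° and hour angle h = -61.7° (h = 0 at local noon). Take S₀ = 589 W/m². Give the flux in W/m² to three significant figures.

242 W/m²

cos θ_z = sin φ sin δ + cos φ cos δ cos h = -0.028088 + 0.438330 = 0.410242.
Flux = S₀ · cos θ_z = 589 × 0.410242 = 241.6 W/m².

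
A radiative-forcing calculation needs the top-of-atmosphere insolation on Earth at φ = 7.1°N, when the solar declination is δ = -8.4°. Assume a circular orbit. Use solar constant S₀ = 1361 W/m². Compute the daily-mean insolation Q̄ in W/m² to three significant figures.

cos H₀ = −tan(+7.1°) tan(-8.400°) = 0.0184, H₀ = 1.5524 rad.
Bracket: H₀ sin φ sin δ + cos φ cos δ sin H₀ = 1.5524×0.12360×-0.14608 + 0.99233×0.98927×0.99983 = -0.028029 + 0.981515 = 0.953486.
Q̄ = (S₀/π) × [bracket] = (1361/π) × 0.953486 = 413.1 W/m².

Q̄ ≈ 413 W/m²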